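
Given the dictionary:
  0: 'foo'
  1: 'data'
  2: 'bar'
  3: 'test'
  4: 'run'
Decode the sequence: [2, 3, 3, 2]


Look up each index in the dictionary:
  2 -> 'bar'
  3 -> 'test'
  3 -> 'test'
  2 -> 'bar'

Decoded: "bar test test bar"


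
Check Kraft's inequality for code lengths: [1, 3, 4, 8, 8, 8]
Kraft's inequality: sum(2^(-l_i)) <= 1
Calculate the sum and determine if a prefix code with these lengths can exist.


Sum = 2^(-1) + 2^(-3) + 2^(-4) + 2^(-8) + 2^(-8) + 2^(-8)
    = 0.5 + 0.125 + 0.0625 + 0.00390625 + 0.00390625 + 0.00390625
    = 179/256 = 0.69921875
Since 0.69921875 <= 1, Kraft's inequality IS satisfied.
A prefix code with these lengths CAN exist.

Kraft sum = 0.69921875. Satisfied.


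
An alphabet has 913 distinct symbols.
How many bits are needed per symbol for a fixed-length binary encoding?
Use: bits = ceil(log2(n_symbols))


log2(913) = 9.8345
Bracket: 2^9 = 512 < 913 <= 2^10 = 1024
So ceil(log2(913)) = 10

bits = ceil(log2(913)) = ceil(9.8345) = 10 bits


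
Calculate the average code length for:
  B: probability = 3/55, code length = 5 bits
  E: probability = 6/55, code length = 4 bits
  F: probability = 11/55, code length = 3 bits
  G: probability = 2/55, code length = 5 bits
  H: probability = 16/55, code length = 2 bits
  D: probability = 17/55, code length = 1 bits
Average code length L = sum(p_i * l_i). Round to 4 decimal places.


Weighted contributions p_i * l_i:
  B: (3/55) * 5 = 15/55
  E: (6/55) * 4 = 24/55
  F: (11/55) * 3 = 33/55
  G: (2/55) * 5 = 10/55
  H: (16/55) * 2 = 32/55
  D: (17/55) * 1 = 17/55
Sum = (15 + 24 + 33 + 10 + 32 + 17)/55 = 131/55

L = 131/55 = 2.3818 bits/symbol


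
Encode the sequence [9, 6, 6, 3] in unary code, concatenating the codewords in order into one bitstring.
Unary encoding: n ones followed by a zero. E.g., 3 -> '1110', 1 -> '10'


Encode each number as n ones followed by a terminating 0:
  9 -> 1111111110 (10 bits)
  6 -> 1111110 (7 bits)
  6 -> 1111110 (7 bits)
  3 -> 1110 (4 bits)
Total length = 10 + 7 + 7 + 4 = 28 bits.

Unary([9, 6, 6, 3]) = 1111111110111111011111101110 (28 bits)


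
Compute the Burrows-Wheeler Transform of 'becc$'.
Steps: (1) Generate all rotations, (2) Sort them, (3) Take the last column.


Rotations (sorted):
  0: $becc -> last char: c
  1: becc$ -> last char: $
  2: c$bec -> last char: c
  3: cc$be -> last char: e
  4: ecc$b -> last char: b


BWT = c$ceb


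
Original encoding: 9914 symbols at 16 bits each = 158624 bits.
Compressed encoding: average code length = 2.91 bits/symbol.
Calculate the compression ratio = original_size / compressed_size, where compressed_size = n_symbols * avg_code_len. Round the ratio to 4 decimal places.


original_size = n_symbols * orig_bits = 9914 * 16 = 158624 bits
compressed_size = n_symbols * avg_code_len = 9914 * 2.91 = 28849.74 bits
ratio = original_size / compressed_size = 158624 / 28849.74 = 5.4983

Compression ratio = 5.4983


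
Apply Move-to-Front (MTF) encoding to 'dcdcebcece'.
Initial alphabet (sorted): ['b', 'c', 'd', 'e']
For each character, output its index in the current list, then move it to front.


MTF encoding:
'd': index 2 in ['b', 'c', 'd', 'e'] -> ['d', 'b', 'c', 'e']
'c': index 2 in ['d', 'b', 'c', 'e'] -> ['c', 'd', 'b', 'e']
'd': index 1 in ['c', 'd', 'b', 'e'] -> ['d', 'c', 'b', 'e']
'c': index 1 in ['d', 'c', 'b', 'e'] -> ['c', 'd', 'b', 'e']
'e': index 3 in ['c', 'd', 'b', 'e'] -> ['e', 'c', 'd', 'b']
'b': index 3 in ['e', 'c', 'd', 'b'] -> ['b', 'e', 'c', 'd']
'c': index 2 in ['b', 'e', 'c', 'd'] -> ['c', 'b', 'e', 'd']
'e': index 2 in ['c', 'b', 'e', 'd'] -> ['e', 'c', 'b', 'd']
'c': index 1 in ['e', 'c', 'b', 'd'] -> ['c', 'e', 'b', 'd']
'e': index 1 in ['c', 'e', 'b', 'd'] -> ['e', 'c', 'b', 'd']


Output: [2, 2, 1, 1, 3, 3, 2, 2, 1, 1]


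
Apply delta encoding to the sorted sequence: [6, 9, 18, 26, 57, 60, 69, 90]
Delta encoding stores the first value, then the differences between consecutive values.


First value: 6
Deltas:
  9 - 6 = 3
  18 - 9 = 9
  26 - 18 = 8
  57 - 26 = 31
  60 - 57 = 3
  69 - 60 = 9
  90 - 69 = 21


Delta encoded: [6, 3, 9, 8, 31, 3, 9, 21]


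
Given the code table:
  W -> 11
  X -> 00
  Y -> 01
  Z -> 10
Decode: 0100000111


Decoding:
01 -> Y
00 -> X
00 -> X
01 -> Y
11 -> W


Result: YXXYW


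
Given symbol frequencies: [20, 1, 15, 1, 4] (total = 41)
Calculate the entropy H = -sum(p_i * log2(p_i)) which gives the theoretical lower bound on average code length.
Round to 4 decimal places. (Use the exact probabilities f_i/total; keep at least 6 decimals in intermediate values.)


Per-symbol terms -p_i * log2(p_i) with p_i = f_i/41:
  p = 20/41 = 0.487805: log2(p) = -1.035624, -p*log2(p) = 0.505182
  p = 1/41 = 0.024390: log2(p) = -5.357552, -p*log2(p) = 0.130672
  p = 15/41 = 0.365854: log2(p) = -1.450661, -p*log2(p) = 0.530730
  p = 1/41 = 0.024390: log2(p) = -5.357552, -p*log2(p) = 0.130672
  p = 4/41 = 0.097561: log2(p) = -3.357552, -p*log2(p) = 0.327566
H = 0.505182 + 0.130672 + 0.530730 + 0.130672 + 0.327566 = 1.624822

H = 1.6248 bits/symbol


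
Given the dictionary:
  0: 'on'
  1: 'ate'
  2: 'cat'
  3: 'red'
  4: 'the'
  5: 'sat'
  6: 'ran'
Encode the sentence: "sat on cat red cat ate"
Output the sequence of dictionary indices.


Look up each word in the dictionary:
  'sat' -> 5
  'on' -> 0
  'cat' -> 2
  'red' -> 3
  'cat' -> 2
  'ate' -> 1

Encoded: [5, 0, 2, 3, 2, 1]


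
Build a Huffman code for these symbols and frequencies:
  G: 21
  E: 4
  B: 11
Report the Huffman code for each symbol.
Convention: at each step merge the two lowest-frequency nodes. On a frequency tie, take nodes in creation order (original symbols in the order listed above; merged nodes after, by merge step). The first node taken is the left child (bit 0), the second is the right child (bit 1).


Huffman tree construction:
Step 1: Merge E(4) + B(11) = 15
Step 2: Merge (E+B)(15) + G(21) = 36
Read each symbol's code off the tree from the root (left child = 0, right child = 1).

Codes:
  G: 1 (length 1)
  E: 00 (length 2)
  B: 01 (length 2)
Average code length: 51/36 = 1.4167 bits/symbol


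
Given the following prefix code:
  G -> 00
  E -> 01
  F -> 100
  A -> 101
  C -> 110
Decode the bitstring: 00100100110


Decoding step by step:
Bits 00 -> G
Bits 100 -> F
Bits 100 -> F
Bits 110 -> C


Decoded message: GFFC


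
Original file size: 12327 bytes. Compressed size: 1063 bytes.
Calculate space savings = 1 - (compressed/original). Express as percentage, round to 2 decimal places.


ratio = compressed/original = 1063/12327 = 0.086233
savings = 1 - ratio = 1 - 0.086233 = 0.913767
as a percentage: 0.913767 * 100 = 91.38%

Space savings = 1 - 1063/12327 = 91.38%


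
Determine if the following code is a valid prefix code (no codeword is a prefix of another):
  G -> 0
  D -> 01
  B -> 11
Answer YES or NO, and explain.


Checking each pair (does one codeword prefix another?):
  G='0' vs D='01': prefix -- VIOLATION

NO -- this is NOT a valid prefix code. G (0) is a prefix of D (01).


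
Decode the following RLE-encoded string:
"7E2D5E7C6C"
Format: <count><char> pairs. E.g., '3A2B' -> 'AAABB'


Expanding each <count><char> pair:
  7E -> 'EEEEEEE'
  2D -> 'DD'
  5E -> 'EEEEE'
  7C -> 'CCCCCCC'
  6C -> 'CCCCCC'

Decoded = EEEEEEEDDEEEEECCCCCCCCCCCCC


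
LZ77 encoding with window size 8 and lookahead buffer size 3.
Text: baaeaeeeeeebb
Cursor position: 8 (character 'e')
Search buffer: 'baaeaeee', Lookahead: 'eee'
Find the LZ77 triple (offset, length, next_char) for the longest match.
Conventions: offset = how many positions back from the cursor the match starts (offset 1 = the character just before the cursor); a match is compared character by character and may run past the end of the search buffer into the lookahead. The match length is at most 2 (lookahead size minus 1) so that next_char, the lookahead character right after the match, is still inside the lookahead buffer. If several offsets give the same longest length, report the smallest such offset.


Try each offset into the search buffer:
  offset=1 (pos 7, char 'e'): match length 2
  offset=2 (pos 6, char 'e'): match length 2
  offset=3 (pos 5, char 'e'): match length 2
  offset=4 (pos 4, char 'a'): match length 0
  offset=5 (pos 3, char 'e'): match length 1
  offset=6 (pos 2, char 'a'): match length 0
  offset=7 (pos 1, char 'a'): match length 0
  offset=8 (pos 0, char 'b'): match length 0
Longest match has length 2, found at offsets 1, 2, 3; take the smallest, offset 1.
next_char = character at position 8 + 2 = 10 -> 'e'

Best match: offset=1, length=2 (matching 'ee' starting at position 7)
LZ77 triple: (1, 2, 'e')


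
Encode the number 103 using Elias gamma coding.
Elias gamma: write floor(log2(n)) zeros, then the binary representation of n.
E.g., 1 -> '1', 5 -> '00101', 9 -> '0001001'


num_bits = floor(log2(103)) + 1 = 7
leading_zeros = num_bits - 1 = 6
binary(103) = 1100111

Elias gamma(103) = '000000' + '1100111' = 0000001100111 (13 bits)


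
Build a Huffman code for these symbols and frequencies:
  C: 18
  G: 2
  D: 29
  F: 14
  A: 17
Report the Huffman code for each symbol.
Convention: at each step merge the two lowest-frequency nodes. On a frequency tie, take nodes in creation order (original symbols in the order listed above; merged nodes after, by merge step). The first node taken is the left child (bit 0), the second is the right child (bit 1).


Huffman tree construction:
Step 1: Merge G(2) + F(14) = 16
Step 2: Merge (G+F)(16) + A(17) = 33
Step 3: Merge C(18) + D(29) = 47
Step 4: Merge ((G+F)+A)(33) + (C+D)(47) = 80
Read each symbol's code off the tree from the root (left child = 0, right child = 1).

Codes:
  C: 10 (length 2)
  G: 000 (length 3)
  D: 11 (length 2)
  F: 001 (length 3)
  A: 01 (length 2)
Average code length: 176/80 = 2.2000 bits/symbol


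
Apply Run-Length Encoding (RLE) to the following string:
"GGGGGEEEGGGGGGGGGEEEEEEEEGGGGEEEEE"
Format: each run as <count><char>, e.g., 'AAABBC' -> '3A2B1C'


Scanning runs left to right:
  i=0: run of 'G' x 5 -> '5G'
  i=5: run of 'E' x 3 -> '3E'
  i=8: run of 'G' x 9 -> '9G'
  i=17: run of 'E' x 8 -> '8E'
  i=25: run of 'G' x 4 -> '4G'
  i=29: run of 'E' x 5 -> '5E'

RLE = 5G3E9G8E4G5E


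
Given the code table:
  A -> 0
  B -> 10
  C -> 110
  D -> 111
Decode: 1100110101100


Decoding:
110 -> C
0 -> A
110 -> C
10 -> B
110 -> C
0 -> A


Result: CACBCA


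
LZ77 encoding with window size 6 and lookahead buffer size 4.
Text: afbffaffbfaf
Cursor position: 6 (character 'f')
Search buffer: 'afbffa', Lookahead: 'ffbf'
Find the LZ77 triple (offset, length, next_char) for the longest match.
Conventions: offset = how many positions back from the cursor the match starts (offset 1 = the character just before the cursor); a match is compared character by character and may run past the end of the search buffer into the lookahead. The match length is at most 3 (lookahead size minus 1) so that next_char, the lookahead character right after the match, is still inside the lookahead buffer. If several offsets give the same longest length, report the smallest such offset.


Try each offset into the search buffer:
  offset=1 (pos 5, char 'a'): match length 0
  offset=2 (pos 4, char 'f'): match length 1
  offset=3 (pos 3, char 'f'): match length 2
  offset=4 (pos 2, char 'b'): match length 0
  offset=5 (pos 1, char 'f'): match length 1
  offset=6 (pos 0, char 'a'): match length 0
Longest match has length 2 at offset 3.
next_char = character at position 6 + 2 = 8 -> 'b'

Best match: offset=3, length=2 (matching 'ff' starting at position 3)
LZ77 triple: (3, 2, 'b')


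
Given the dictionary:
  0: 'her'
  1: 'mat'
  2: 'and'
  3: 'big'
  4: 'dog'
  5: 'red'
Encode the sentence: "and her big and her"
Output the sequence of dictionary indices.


Look up each word in the dictionary:
  'and' -> 2
  'her' -> 0
  'big' -> 3
  'and' -> 2
  'her' -> 0

Encoded: [2, 0, 3, 2, 0]


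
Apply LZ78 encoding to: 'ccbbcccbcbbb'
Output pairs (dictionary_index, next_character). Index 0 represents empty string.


LZ78 encoding steps:
Dictionary: {0: ''}
Step 1: w='' (idx 0), next='c' -> output (0, 'c'), add 'c' as idx 1
Step 2: w='c' (idx 1), next='b' -> output (1, 'b'), add 'cb' as idx 2
Step 3: w='' (idx 0), next='b' -> output (0, 'b'), add 'b' as idx 3
Step 4: w='c' (idx 1), next='c' -> output (1, 'c'), add 'cc' as idx 4
Step 5: w='cb' (idx 2), next='c' -> output (2, 'c'), add 'cbc' as idx 5
Step 6: w='b' (idx 3), next='b' -> output (3, 'b'), add 'bb' as idx 6
Step 7: w='b' (idx 3), end of input -> output (3, '')


Encoded: [(0, 'c'), (1, 'b'), (0, 'b'), (1, 'c'), (2, 'c'), (3, 'b'), (3, '')]


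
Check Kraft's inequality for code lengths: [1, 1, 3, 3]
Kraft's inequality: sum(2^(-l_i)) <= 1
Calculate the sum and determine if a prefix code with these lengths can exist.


Sum = 2^(-1) + 2^(-1) + 2^(-3) + 2^(-3)
    = 0.5 + 0.5 + 0.125 + 0.125
    = 10/8 = 1.25
Since 1.25 > 1, Kraft's inequality is NOT satisfied.
A prefix code with these lengths CANNOT exist.

Kraft sum = 1.25. Not satisfied.


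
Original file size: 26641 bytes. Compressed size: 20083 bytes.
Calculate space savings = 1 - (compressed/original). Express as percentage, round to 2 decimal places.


ratio = compressed/original = 20083/26641 = 0.753838
savings = 1 - ratio = 1 - 0.753838 = 0.246162
as a percentage: 0.246162 * 100 = 24.62%

Space savings = 1 - 20083/26641 = 24.62%


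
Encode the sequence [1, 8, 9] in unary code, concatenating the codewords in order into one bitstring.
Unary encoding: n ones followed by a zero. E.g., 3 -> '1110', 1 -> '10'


Encode each number as n ones followed by a terminating 0:
  1 -> 10 (2 bits)
  8 -> 111111110 (9 bits)
  9 -> 1111111110 (10 bits)
Total length = 2 + 9 + 10 = 21 bits.

Unary([1, 8, 9]) = 101111111101111111110 (21 bits)


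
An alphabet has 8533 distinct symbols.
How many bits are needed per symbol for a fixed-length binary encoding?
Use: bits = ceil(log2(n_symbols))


log2(8533) = 13.0588
Bracket: 2^13 = 8192 < 8533 <= 2^14 = 16384
So ceil(log2(8533)) = 14

bits = ceil(log2(8533)) = ceil(13.0588) = 14 bits


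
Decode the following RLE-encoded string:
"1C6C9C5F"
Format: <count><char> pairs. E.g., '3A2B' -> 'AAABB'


Expanding each <count><char> pair:
  1C -> 'C'
  6C -> 'CCCCCC'
  9C -> 'CCCCCCCCC'
  5F -> 'FFFFF'

Decoded = CCCCCCCCCCCCCCCCFFFFF


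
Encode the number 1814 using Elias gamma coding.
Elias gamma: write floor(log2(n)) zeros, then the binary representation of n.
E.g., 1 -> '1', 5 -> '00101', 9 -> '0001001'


num_bits = floor(log2(1814)) + 1 = 11
leading_zeros = num_bits - 1 = 10
binary(1814) = 11100010110

Elias gamma(1814) = '0000000000' + '11100010110' = 000000000011100010110 (21 bits)


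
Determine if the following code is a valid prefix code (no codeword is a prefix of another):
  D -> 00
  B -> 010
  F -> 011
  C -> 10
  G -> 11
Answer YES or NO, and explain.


Checking each pair (does one codeword prefix another?):
  D='00' vs B='010': no prefix
  D='00' vs F='011': no prefix
  D='00' vs C='10': no prefix
  D='00' vs G='11': no prefix
  B='010' vs D='00': no prefix
  B='010' vs F='011': no prefix
  B='010' vs C='10': no prefix
  B='010' vs G='11': no prefix
  F='011' vs D='00': no prefix
  F='011' vs B='010': no prefix
  F='011' vs C='10': no prefix
  F='011' vs G='11': no prefix
  C='10' vs D='00': no prefix
  C='10' vs B='010': no prefix
  C='10' vs F='011': no prefix
  C='10' vs G='11': no prefix
  G='11' vs D='00': no prefix
  G='11' vs B='010': no prefix
  G='11' vs F='011': no prefix
  G='11' vs C='10': no prefix
No violation found over all pairs.

YES -- this is a valid prefix code. No codeword is a prefix of any other codeword.


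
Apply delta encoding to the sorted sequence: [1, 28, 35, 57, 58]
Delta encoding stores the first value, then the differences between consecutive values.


First value: 1
Deltas:
  28 - 1 = 27
  35 - 28 = 7
  57 - 35 = 22
  58 - 57 = 1


Delta encoded: [1, 27, 7, 22, 1]


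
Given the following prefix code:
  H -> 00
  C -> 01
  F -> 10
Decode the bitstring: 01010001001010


Decoding step by step:
Bits 01 -> C
Bits 01 -> C
Bits 00 -> H
Bits 01 -> C
Bits 00 -> H
Bits 10 -> F
Bits 10 -> F


Decoded message: CCHCHFF


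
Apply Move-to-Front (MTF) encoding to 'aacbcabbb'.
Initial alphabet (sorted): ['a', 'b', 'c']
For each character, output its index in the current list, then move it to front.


MTF encoding:
'a': index 0 in ['a', 'b', 'c'] -> ['a', 'b', 'c']
'a': index 0 in ['a', 'b', 'c'] -> ['a', 'b', 'c']
'c': index 2 in ['a', 'b', 'c'] -> ['c', 'a', 'b']
'b': index 2 in ['c', 'a', 'b'] -> ['b', 'c', 'a']
'c': index 1 in ['b', 'c', 'a'] -> ['c', 'b', 'a']
'a': index 2 in ['c', 'b', 'a'] -> ['a', 'c', 'b']
'b': index 2 in ['a', 'c', 'b'] -> ['b', 'a', 'c']
'b': index 0 in ['b', 'a', 'c'] -> ['b', 'a', 'c']
'b': index 0 in ['b', 'a', 'c'] -> ['b', 'a', 'c']


Output: [0, 0, 2, 2, 1, 2, 2, 0, 0]


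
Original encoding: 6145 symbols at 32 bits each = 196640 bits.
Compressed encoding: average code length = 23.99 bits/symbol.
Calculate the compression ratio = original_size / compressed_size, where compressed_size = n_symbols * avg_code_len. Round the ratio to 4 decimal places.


original_size = n_symbols * orig_bits = 6145 * 32 = 196640 bits
compressed_size = n_symbols * avg_code_len = 6145 * 23.99 = 147418.55 bits
ratio = original_size / compressed_size = 196640 / 147418.55 = 1.3339

Compression ratio = 1.3339


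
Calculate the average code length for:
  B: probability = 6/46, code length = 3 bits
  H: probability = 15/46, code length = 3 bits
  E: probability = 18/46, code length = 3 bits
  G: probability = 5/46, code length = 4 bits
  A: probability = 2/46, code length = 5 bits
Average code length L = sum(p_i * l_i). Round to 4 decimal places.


Weighted contributions p_i * l_i:
  B: (6/46) * 3 = 18/46
  H: (15/46) * 3 = 45/46
  E: (18/46) * 3 = 54/46
  G: (5/46) * 4 = 20/46
  A: (2/46) * 5 = 10/46
Sum = (18 + 45 + 54 + 20 + 10)/46 = 147/46

L = 147/46 = 3.1957 bits/symbol


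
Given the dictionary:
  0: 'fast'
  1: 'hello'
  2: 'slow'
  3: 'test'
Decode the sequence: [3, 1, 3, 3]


Look up each index in the dictionary:
  3 -> 'test'
  1 -> 'hello'
  3 -> 'test'
  3 -> 'test'

Decoded: "test hello test test"


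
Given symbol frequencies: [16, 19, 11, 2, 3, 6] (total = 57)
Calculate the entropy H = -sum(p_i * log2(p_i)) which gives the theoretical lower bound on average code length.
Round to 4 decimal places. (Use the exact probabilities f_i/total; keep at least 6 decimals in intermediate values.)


Per-symbol terms -p_i * log2(p_i) with p_i = f_i/57:
  p = 16/57 = 0.280702: log2(p) = -1.832890, -p*log2(p) = 0.514495
  p = 19/57 = 0.333333: log2(p) = -1.584963, -p*log2(p) = 0.528321
  p = 11/57 = 0.192982: log2(p) = -2.373458, -p*log2(p) = 0.458036
  p = 2/57 = 0.035088: log2(p) = -4.832890, -p*log2(p) = 0.169575
  p = 3/57 = 0.052632: log2(p) = -4.247928, -p*log2(p) = 0.223575
  p = 6/57 = 0.105263: log2(p) = -3.247928, -p*log2(p) = 0.341887
H = 0.514495 + 0.528321 + 0.458036 + 0.169575 + 0.223575 + 0.341887 = 2.235889

H = 2.2359 bits/symbol


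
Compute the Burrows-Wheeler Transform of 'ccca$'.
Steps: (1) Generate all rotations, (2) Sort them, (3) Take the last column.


Rotations (sorted):
  0: $ccca -> last char: a
  1: a$ccc -> last char: c
  2: ca$cc -> last char: c
  3: cca$c -> last char: c
  4: ccca$ -> last char: $


BWT = accc$


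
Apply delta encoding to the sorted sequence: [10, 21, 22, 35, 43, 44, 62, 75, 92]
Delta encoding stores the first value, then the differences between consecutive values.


First value: 10
Deltas:
  21 - 10 = 11
  22 - 21 = 1
  35 - 22 = 13
  43 - 35 = 8
  44 - 43 = 1
  62 - 44 = 18
  75 - 62 = 13
  92 - 75 = 17


Delta encoded: [10, 11, 1, 13, 8, 1, 18, 13, 17]


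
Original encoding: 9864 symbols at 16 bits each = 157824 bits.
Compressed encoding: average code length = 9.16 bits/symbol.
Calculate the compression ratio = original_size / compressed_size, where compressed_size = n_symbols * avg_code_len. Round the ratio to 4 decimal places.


original_size = n_symbols * orig_bits = 9864 * 16 = 157824 bits
compressed_size = n_symbols * avg_code_len = 9864 * 9.16 = 90354.24 bits
ratio = original_size / compressed_size = 157824 / 90354.24 = 1.7467

Compression ratio = 1.7467


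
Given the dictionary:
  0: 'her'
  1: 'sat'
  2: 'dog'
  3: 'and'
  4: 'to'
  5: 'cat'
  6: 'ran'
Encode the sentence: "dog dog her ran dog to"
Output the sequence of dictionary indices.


Look up each word in the dictionary:
  'dog' -> 2
  'dog' -> 2
  'her' -> 0
  'ran' -> 6
  'dog' -> 2
  'to' -> 4

Encoded: [2, 2, 0, 6, 2, 4]


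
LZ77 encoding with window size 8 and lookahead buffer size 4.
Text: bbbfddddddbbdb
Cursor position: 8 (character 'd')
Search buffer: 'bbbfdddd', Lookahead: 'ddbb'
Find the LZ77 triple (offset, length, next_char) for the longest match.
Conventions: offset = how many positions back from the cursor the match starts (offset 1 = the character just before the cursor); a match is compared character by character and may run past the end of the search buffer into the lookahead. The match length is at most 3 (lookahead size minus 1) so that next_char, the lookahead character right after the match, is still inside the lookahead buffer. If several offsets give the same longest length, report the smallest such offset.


Try each offset into the search buffer:
  offset=1 (pos 7, char 'd'): match length 2
  offset=2 (pos 6, char 'd'): match length 2
  offset=3 (pos 5, char 'd'): match length 2
  offset=4 (pos 4, char 'd'): match length 2
  offset=5 (pos 3, char 'f'): match length 0
  offset=6 (pos 2, char 'b'): match length 0
  offset=7 (pos 1, char 'b'): match length 0
  offset=8 (pos 0, char 'b'): match length 0
Longest match has length 2, found at offsets 1, 2, 3, 4; take the smallest, offset 1.
next_char = character at position 8 + 2 = 10 -> 'b'

Best match: offset=1, length=2 (matching 'dd' starting at position 7)
LZ77 triple: (1, 2, 'b')


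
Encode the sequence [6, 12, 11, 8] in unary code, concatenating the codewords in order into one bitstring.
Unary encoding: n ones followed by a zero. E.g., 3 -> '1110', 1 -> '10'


Encode each number as n ones followed by a terminating 0:
  6 -> 1111110 (7 bits)
  12 -> 1111111111110 (13 bits)
  11 -> 111111111110 (12 bits)
  8 -> 111111110 (9 bits)
Total length = 7 + 13 + 12 + 9 = 41 bits.

Unary([6, 12, 11, 8]) = 11111101111111111110111111111110111111110 (41 bits)


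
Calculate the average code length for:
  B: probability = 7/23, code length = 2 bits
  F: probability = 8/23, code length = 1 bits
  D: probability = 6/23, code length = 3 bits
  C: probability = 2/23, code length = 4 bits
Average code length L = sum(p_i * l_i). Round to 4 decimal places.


Weighted contributions p_i * l_i:
  B: (7/23) * 2 = 14/23
  F: (8/23) * 1 = 8/23
  D: (6/23) * 3 = 18/23
  C: (2/23) * 4 = 8/23
Sum = (14 + 8 + 18 + 8)/23 = 48/23

L = 48/23 = 2.0870 bits/symbol


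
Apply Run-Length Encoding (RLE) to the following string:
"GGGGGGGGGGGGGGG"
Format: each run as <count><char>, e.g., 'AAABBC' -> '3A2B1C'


Scanning runs left to right:
  i=0: run of 'G' x 15 -> '15G'

RLE = 15G


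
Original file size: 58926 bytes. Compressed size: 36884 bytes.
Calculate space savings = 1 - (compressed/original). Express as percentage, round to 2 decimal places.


ratio = compressed/original = 36884/58926 = 0.625938
savings = 1 - ratio = 1 - 0.625938 = 0.374062
as a percentage: 0.374062 * 100 = 37.41%

Space savings = 1 - 36884/58926 = 37.41%


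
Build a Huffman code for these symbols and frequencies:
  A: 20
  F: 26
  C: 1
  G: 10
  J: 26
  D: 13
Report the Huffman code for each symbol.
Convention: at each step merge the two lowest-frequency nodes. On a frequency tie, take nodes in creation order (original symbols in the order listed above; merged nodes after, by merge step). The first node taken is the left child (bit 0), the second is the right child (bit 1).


Huffman tree construction:
Step 1: Merge C(1) + G(10) = 11
Step 2: Merge (C+G)(11) + D(13) = 24
Step 3: Merge A(20) + ((C+G)+D)(24) = 44
Step 4: Merge F(26) + J(26) = 52
Step 5: Merge (A+((C+G)+D))(44) + (F+J)(52) = 96
Read each symbol's code off the tree from the root (left child = 0, right child = 1).

Codes:
  A: 00 (length 2)
  F: 10 (length 2)
  C: 0100 (length 4)
  G: 0101 (length 4)
  J: 11 (length 2)
  D: 011 (length 3)
Average code length: 227/96 = 2.3646 bits/symbol


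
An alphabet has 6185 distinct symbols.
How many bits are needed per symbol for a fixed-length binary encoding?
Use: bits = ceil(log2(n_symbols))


log2(6185) = 12.5946
Bracket: 2^12 = 4096 < 6185 <= 2^13 = 8192
So ceil(log2(6185)) = 13

bits = ceil(log2(6185)) = ceil(12.5946) = 13 bits


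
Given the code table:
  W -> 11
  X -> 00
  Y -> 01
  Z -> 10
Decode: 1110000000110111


Decoding:
11 -> W
10 -> Z
00 -> X
00 -> X
00 -> X
11 -> W
01 -> Y
11 -> W


Result: WZXXXWYW


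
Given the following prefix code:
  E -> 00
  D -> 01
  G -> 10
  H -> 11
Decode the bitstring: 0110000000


Decoding step by step:
Bits 01 -> D
Bits 10 -> G
Bits 00 -> E
Bits 00 -> E
Bits 00 -> E


Decoded message: DGEEE


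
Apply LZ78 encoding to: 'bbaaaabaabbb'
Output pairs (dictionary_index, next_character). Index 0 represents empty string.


LZ78 encoding steps:
Dictionary: {0: ''}
Step 1: w='' (idx 0), next='b' -> output (0, 'b'), add 'b' as idx 1
Step 2: w='b' (idx 1), next='a' -> output (1, 'a'), add 'ba' as idx 2
Step 3: w='' (idx 0), next='a' -> output (0, 'a'), add 'a' as idx 3
Step 4: w='a' (idx 3), next='a' -> output (3, 'a'), add 'aa' as idx 4
Step 5: w='ba' (idx 2), next='a' -> output (2, 'a'), add 'baa' as idx 5
Step 6: w='b' (idx 1), next='b' -> output (1, 'b'), add 'bb' as idx 6
Step 7: w='b' (idx 1), end of input -> output (1, '')


Encoded: [(0, 'b'), (1, 'a'), (0, 'a'), (3, 'a'), (2, 'a'), (1, 'b'), (1, '')]


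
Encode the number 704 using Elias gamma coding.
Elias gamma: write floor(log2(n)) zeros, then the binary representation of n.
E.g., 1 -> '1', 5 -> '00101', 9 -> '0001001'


num_bits = floor(log2(704)) + 1 = 10
leading_zeros = num_bits - 1 = 9
binary(704) = 1011000000

Elias gamma(704) = '000000000' + '1011000000' = 0000000001011000000 (19 bits)


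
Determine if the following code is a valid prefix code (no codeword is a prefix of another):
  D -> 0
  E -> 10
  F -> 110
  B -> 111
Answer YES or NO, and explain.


Checking each pair (does one codeword prefix another?):
  D='0' vs E='10': no prefix
  D='0' vs F='110': no prefix
  D='0' vs B='111': no prefix
  E='10' vs D='0': no prefix
  E='10' vs F='110': no prefix
  E='10' vs B='111': no prefix
  F='110' vs D='0': no prefix
  F='110' vs E='10': no prefix
  F='110' vs B='111': no prefix
  B='111' vs D='0': no prefix
  B='111' vs E='10': no prefix
  B='111' vs F='110': no prefix
No violation found over all pairs.

YES -- this is a valid prefix code. No codeword is a prefix of any other codeword.


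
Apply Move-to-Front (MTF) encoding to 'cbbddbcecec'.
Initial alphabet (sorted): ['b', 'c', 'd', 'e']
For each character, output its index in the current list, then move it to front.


MTF encoding:
'c': index 1 in ['b', 'c', 'd', 'e'] -> ['c', 'b', 'd', 'e']
'b': index 1 in ['c', 'b', 'd', 'e'] -> ['b', 'c', 'd', 'e']
'b': index 0 in ['b', 'c', 'd', 'e'] -> ['b', 'c', 'd', 'e']
'd': index 2 in ['b', 'c', 'd', 'e'] -> ['d', 'b', 'c', 'e']
'd': index 0 in ['d', 'b', 'c', 'e'] -> ['d', 'b', 'c', 'e']
'b': index 1 in ['d', 'b', 'c', 'e'] -> ['b', 'd', 'c', 'e']
'c': index 2 in ['b', 'd', 'c', 'e'] -> ['c', 'b', 'd', 'e']
'e': index 3 in ['c', 'b', 'd', 'e'] -> ['e', 'c', 'b', 'd']
'c': index 1 in ['e', 'c', 'b', 'd'] -> ['c', 'e', 'b', 'd']
'e': index 1 in ['c', 'e', 'b', 'd'] -> ['e', 'c', 'b', 'd']
'c': index 1 in ['e', 'c', 'b', 'd'] -> ['c', 'e', 'b', 'd']


Output: [1, 1, 0, 2, 0, 1, 2, 3, 1, 1, 1]


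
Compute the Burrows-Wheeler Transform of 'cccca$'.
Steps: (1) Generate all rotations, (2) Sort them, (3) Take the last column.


Rotations (sorted):
  0: $cccca -> last char: a
  1: a$cccc -> last char: c
  2: ca$ccc -> last char: c
  3: cca$cc -> last char: c
  4: ccca$c -> last char: c
  5: cccca$ -> last char: $


BWT = acccc$


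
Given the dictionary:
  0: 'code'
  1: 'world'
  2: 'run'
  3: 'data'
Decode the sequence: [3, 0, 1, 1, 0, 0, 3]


Look up each index in the dictionary:
  3 -> 'data'
  0 -> 'code'
  1 -> 'world'
  1 -> 'world'
  0 -> 'code'
  0 -> 'code'
  3 -> 'data'

Decoded: "data code world world code code data"


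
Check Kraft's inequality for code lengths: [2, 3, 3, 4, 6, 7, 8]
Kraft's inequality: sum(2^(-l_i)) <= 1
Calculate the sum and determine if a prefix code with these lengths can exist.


Sum = 2^(-2) + 2^(-3) + 2^(-3) + 2^(-4) + 2^(-6) + 2^(-7) + 2^(-8)
    = 0.25 + 0.125 + 0.125 + 0.0625 + 0.015625 + 0.0078125 + 0.00390625
    = 151/256 = 0.58984375
Since 0.58984375 <= 1, Kraft's inequality IS satisfied.
A prefix code with these lengths CAN exist.

Kraft sum = 0.58984375. Satisfied.


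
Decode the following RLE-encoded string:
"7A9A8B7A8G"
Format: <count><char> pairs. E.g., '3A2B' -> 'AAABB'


Expanding each <count><char> pair:
  7A -> 'AAAAAAA'
  9A -> 'AAAAAAAAA'
  8B -> 'BBBBBBBB'
  7A -> 'AAAAAAA'
  8G -> 'GGGGGGGG'

Decoded = AAAAAAAAAAAAAAAABBBBBBBBAAAAAAAGGGGGGGG


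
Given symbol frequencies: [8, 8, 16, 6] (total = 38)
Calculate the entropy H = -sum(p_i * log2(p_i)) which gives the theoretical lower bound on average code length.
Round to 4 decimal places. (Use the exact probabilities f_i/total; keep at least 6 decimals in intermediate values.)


Per-symbol terms -p_i * log2(p_i) with p_i = f_i/38:
  p = 8/38 = 0.210526: log2(p) = -2.247928, -p*log2(p) = 0.473248
  p = 8/38 = 0.210526: log2(p) = -2.247928, -p*log2(p) = 0.473248
  p = 16/38 = 0.421053: log2(p) = -1.247928, -p*log2(p) = 0.525443
  p = 6/38 = 0.157895: log2(p) = -2.662965, -p*log2(p) = 0.420468
H = 0.473248 + 0.473248 + 0.525443 + 0.420468 = 1.892407

H = 1.8924 bits/symbol


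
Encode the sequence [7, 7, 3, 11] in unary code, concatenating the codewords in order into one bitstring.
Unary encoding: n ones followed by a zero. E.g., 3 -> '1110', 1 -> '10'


Encode each number as n ones followed by a terminating 0:
  7 -> 11111110 (8 bits)
  7 -> 11111110 (8 bits)
  3 -> 1110 (4 bits)
  11 -> 111111111110 (12 bits)
Total length = 8 + 8 + 4 + 12 = 32 bits.

Unary([7, 7, 3, 11]) = 11111110111111101110111111111110 (32 bits)


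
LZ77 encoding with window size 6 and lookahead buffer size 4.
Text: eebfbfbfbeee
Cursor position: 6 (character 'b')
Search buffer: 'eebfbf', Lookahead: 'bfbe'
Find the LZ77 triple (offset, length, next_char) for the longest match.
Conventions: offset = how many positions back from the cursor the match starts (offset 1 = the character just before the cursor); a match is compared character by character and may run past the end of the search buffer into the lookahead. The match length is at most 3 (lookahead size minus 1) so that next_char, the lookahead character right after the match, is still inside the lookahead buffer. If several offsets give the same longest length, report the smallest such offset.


Try each offset into the search buffer:
  offset=1 (pos 5, char 'f'): match length 0
  offset=2 (pos 4, char 'b'): match length 3
  offset=3 (pos 3, char 'f'): match length 0
  offset=4 (pos 2, char 'b'): match length 3
  offset=5 (pos 1, char 'e'): match length 0
  offset=6 (pos 0, char 'e'): match length 0
Longest match has length 3, found at offsets 2, 4; take the smallest, offset 2.
next_char = character at position 6 + 3 = 9 -> 'e'

Best match: offset=2, length=3 (matching 'bfb' starting at position 4)
LZ77 triple: (2, 3, 'e')


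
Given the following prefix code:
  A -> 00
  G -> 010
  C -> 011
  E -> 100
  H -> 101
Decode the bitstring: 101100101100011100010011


Decoding step by step:
Bits 101 -> H
Bits 100 -> E
Bits 101 -> H
Bits 100 -> E
Bits 011 -> C
Bits 100 -> E
Bits 010 -> G
Bits 011 -> C


Decoded message: HEHECEGC


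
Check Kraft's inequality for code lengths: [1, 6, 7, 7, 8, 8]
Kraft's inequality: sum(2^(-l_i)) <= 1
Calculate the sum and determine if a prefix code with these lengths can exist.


Sum = 2^(-1) + 2^(-6) + 2^(-7) + 2^(-7) + 2^(-8) + 2^(-8)
    = 0.5 + 0.015625 + 0.0078125 + 0.0078125 + 0.00390625 + 0.00390625
    = 138/256 = 0.5390625
Since 0.5390625 <= 1, Kraft's inequality IS satisfied.
A prefix code with these lengths CAN exist.

Kraft sum = 0.5390625. Satisfied.


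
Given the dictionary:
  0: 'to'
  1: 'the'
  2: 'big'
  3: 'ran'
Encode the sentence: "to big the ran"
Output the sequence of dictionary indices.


Look up each word in the dictionary:
  'to' -> 0
  'big' -> 2
  'the' -> 1
  'ran' -> 3

Encoded: [0, 2, 1, 3]


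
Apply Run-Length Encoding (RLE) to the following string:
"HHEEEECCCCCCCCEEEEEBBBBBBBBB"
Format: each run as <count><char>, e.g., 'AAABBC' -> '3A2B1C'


Scanning runs left to right:
  i=0: run of 'H' x 2 -> '2H'
  i=2: run of 'E' x 4 -> '4E'
  i=6: run of 'C' x 8 -> '8C'
  i=14: run of 'E' x 5 -> '5E'
  i=19: run of 'B' x 9 -> '9B'

RLE = 2H4E8C5E9B


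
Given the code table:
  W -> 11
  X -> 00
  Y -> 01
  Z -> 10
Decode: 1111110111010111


Decoding:
11 -> W
11 -> W
11 -> W
01 -> Y
11 -> W
01 -> Y
01 -> Y
11 -> W


Result: WWWYWYYW


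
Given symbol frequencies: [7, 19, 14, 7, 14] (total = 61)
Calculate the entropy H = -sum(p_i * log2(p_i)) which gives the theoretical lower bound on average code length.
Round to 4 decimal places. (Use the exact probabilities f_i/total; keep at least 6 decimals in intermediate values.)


Per-symbol terms -p_i * log2(p_i) with p_i = f_i/61:
  p = 7/61 = 0.114754: log2(p) = -3.123382, -p*log2(p) = 0.358421
  p = 19/61 = 0.311475: log2(p) = -1.682810, -p*log2(p) = 0.524154
  p = 14/61 = 0.229508: log2(p) = -2.123382, -p*log2(p) = 0.487334
  p = 7/61 = 0.114754: log2(p) = -3.123382, -p*log2(p) = 0.358421
  p = 14/61 = 0.229508: log2(p) = -2.123382, -p*log2(p) = 0.487334
H = 0.358421 + 0.524154 + 0.487334 + 0.358421 + 0.487334 = 2.215664

H = 2.2157 bits/symbol


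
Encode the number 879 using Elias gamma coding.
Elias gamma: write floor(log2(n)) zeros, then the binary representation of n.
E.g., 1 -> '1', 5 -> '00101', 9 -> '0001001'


num_bits = floor(log2(879)) + 1 = 10
leading_zeros = num_bits - 1 = 9
binary(879) = 1101101111

Elias gamma(879) = '000000000' + '1101101111' = 0000000001101101111 (19 bits)


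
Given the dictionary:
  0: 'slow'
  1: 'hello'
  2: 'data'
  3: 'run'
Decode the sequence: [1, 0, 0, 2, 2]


Look up each index in the dictionary:
  1 -> 'hello'
  0 -> 'slow'
  0 -> 'slow'
  2 -> 'data'
  2 -> 'data'

Decoded: "hello slow slow data data"


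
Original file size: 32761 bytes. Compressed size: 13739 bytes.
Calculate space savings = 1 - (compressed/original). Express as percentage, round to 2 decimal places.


ratio = compressed/original = 13739/32761 = 0.419371
savings = 1 - ratio = 1 - 0.419371 = 0.580629
as a percentage: 0.580629 * 100 = 58.06%

Space savings = 1 - 13739/32761 = 58.06%


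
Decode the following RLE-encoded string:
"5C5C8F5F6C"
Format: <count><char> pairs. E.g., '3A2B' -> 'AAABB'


Expanding each <count><char> pair:
  5C -> 'CCCCC'
  5C -> 'CCCCC'
  8F -> 'FFFFFFFF'
  5F -> 'FFFFF'
  6C -> 'CCCCCC'

Decoded = CCCCCCCCCCFFFFFFFFFFFFFCCCCCC


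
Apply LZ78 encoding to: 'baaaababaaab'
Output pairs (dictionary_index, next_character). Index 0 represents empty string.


LZ78 encoding steps:
Dictionary: {0: ''}
Step 1: w='' (idx 0), next='b' -> output (0, 'b'), add 'b' as idx 1
Step 2: w='' (idx 0), next='a' -> output (0, 'a'), add 'a' as idx 2
Step 3: w='a' (idx 2), next='a' -> output (2, 'a'), add 'aa' as idx 3
Step 4: w='a' (idx 2), next='b' -> output (2, 'b'), add 'ab' as idx 4
Step 5: w='ab' (idx 4), next='a' -> output (4, 'a'), add 'aba' as idx 5
Step 6: w='aa' (idx 3), next='b' -> output (3, 'b'), add 'aab' as idx 6


Encoded: [(0, 'b'), (0, 'a'), (2, 'a'), (2, 'b'), (4, 'a'), (3, 'b')]


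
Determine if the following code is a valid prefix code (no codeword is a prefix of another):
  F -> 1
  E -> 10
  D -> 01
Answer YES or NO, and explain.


Checking each pair (does one codeword prefix another?):
  F='1' vs E='10': prefix -- VIOLATION

NO -- this is NOT a valid prefix code. F (1) is a prefix of E (10).


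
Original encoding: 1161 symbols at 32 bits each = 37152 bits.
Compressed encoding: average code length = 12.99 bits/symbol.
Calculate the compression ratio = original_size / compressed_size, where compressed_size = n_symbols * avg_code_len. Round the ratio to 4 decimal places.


original_size = n_symbols * orig_bits = 1161 * 32 = 37152 bits
compressed_size = n_symbols * avg_code_len = 1161 * 12.99 = 15081.39 bits
ratio = original_size / compressed_size = 37152 / 15081.39 = 2.4634

Compression ratio = 2.4634


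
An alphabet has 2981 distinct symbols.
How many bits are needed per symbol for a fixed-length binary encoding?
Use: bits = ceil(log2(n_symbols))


log2(2981) = 11.5416
Bracket: 2^11 = 2048 < 2981 <= 2^12 = 4096
So ceil(log2(2981)) = 12

bits = ceil(log2(2981)) = ceil(11.5416) = 12 bits


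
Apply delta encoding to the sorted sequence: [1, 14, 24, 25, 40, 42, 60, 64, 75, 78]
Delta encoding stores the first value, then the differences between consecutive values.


First value: 1
Deltas:
  14 - 1 = 13
  24 - 14 = 10
  25 - 24 = 1
  40 - 25 = 15
  42 - 40 = 2
  60 - 42 = 18
  64 - 60 = 4
  75 - 64 = 11
  78 - 75 = 3


Delta encoded: [1, 13, 10, 1, 15, 2, 18, 4, 11, 3]


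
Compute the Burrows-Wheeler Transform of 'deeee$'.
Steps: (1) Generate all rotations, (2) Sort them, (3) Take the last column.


Rotations (sorted):
  0: $deeee -> last char: e
  1: deeee$ -> last char: $
  2: e$deee -> last char: e
  3: ee$dee -> last char: e
  4: eee$de -> last char: e
  5: eeee$d -> last char: d


BWT = e$eeed


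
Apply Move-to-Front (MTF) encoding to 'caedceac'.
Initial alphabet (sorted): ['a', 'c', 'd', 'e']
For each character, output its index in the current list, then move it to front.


MTF encoding:
'c': index 1 in ['a', 'c', 'd', 'e'] -> ['c', 'a', 'd', 'e']
'a': index 1 in ['c', 'a', 'd', 'e'] -> ['a', 'c', 'd', 'e']
'e': index 3 in ['a', 'c', 'd', 'e'] -> ['e', 'a', 'c', 'd']
'd': index 3 in ['e', 'a', 'c', 'd'] -> ['d', 'e', 'a', 'c']
'c': index 3 in ['d', 'e', 'a', 'c'] -> ['c', 'd', 'e', 'a']
'e': index 2 in ['c', 'd', 'e', 'a'] -> ['e', 'c', 'd', 'a']
'a': index 3 in ['e', 'c', 'd', 'a'] -> ['a', 'e', 'c', 'd']
'c': index 2 in ['a', 'e', 'c', 'd'] -> ['c', 'a', 'e', 'd']


Output: [1, 1, 3, 3, 3, 2, 3, 2]


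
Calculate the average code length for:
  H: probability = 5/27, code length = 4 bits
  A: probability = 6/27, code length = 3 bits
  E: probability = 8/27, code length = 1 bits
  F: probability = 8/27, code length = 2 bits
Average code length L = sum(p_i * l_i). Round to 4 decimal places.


Weighted contributions p_i * l_i:
  H: (5/27) * 4 = 20/27
  A: (6/27) * 3 = 18/27
  E: (8/27) * 1 = 8/27
  F: (8/27) * 2 = 16/27
Sum = (20 + 18 + 8 + 16)/27 = 62/27

L = 62/27 = 2.2963 bits/symbol


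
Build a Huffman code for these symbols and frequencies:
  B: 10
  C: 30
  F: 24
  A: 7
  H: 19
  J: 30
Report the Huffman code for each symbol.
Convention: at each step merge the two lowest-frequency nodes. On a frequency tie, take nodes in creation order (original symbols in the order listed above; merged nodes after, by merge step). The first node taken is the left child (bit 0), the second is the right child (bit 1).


Huffman tree construction:
Step 1: Merge A(7) + B(10) = 17
Step 2: Merge (A+B)(17) + H(19) = 36
Step 3: Merge F(24) + C(30) = 54
Step 4: Merge J(30) + ((A+B)+H)(36) = 66
Step 5: Merge (F+C)(54) + (J+((A+B)+H))(66) = 120
Read each symbol's code off the tree from the root (left child = 0, right child = 1).

Codes:
  B: 1101 (length 4)
  C: 01 (length 2)
  F: 00 (length 2)
  A: 1100 (length 4)
  H: 111 (length 3)
  J: 10 (length 2)
Average code length: 293/120 = 2.4417 bits/symbol


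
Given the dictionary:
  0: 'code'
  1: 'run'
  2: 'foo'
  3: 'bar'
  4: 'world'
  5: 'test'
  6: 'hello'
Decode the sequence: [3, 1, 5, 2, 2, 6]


Look up each index in the dictionary:
  3 -> 'bar'
  1 -> 'run'
  5 -> 'test'
  2 -> 'foo'
  2 -> 'foo'
  6 -> 'hello'

Decoded: "bar run test foo foo hello"
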